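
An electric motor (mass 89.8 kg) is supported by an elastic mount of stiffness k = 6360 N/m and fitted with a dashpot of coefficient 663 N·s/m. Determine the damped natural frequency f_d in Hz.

ω_n = √(k/m) = √(6360/89.8) = 8.416 rad/s.
Critical damping c_c = 2√(k·m) = 2√(6360 × 89.8) = 1511 N·s/m, so ζ = c/c_c = 663/1511 = 0.4386.
ω_d = ω_n√(1 − ζ²) = 8.416 × √(1 − 0.192) = 7.563 rad/s.
f_d = ω_d/(2π) = 1.204 Hz.

1.20 Hz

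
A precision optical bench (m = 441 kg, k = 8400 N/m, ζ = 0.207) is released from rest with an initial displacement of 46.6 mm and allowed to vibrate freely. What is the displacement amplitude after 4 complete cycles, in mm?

Logarithmic decrement δ = 2πζ/√(1 − ζ²) = 2π × 0.2070/√(1 − 0.0428) = 1.329.
After n cycles, x_n/x₀ = e^(−nδ), so x_4 = 46.6 × e^(−4 × 1.329) = 46.6 × 0.004904 = 0.2285 mm.

0.229 mm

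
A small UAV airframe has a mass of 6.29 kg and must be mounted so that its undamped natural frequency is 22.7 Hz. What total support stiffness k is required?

ω_n = 2πf_n = 2π × 22.7 = 142.6 rad/s.
k = m·ω_n² = 6.29 × 142.6² = 6.29 × 20340 = 128000 N/m.

128000 N/m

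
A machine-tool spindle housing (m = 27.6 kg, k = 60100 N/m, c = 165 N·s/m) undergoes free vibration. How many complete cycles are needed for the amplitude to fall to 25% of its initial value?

4 cycles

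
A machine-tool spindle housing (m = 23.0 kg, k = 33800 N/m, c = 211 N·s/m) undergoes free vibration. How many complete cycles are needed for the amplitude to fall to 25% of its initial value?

2 cycles

ζ = c/(2√(km)) = 211/(2√(33800 × 23.0)) = 211/1763 = 0.1197.
Logarithmic decrement δ = 2πζ/√(1 − ζ²) = 2π × 0.1197/√(1 − 0.0143) = 0.7573.
x_n/x₀ = e^(−nδ) ≤ 0.25; take ln: n ≥ ln(1/0.25)/δ = 1.386/0.7573 = 1.831.
So 2 complete cycles are required.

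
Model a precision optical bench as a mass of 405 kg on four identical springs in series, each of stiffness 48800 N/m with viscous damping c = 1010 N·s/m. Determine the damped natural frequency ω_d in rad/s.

5.34 rad/s

Series springs: 1/k_eq = 4/48800, so k_eq = 48800/4 = 12200 N/m.
ω_n = √(k_eq/m) = √(12200/405) = 5.488 rad/s.
Critical damping c_c = 2√(k_eq·m) = 2√(12200 × 405) = 4446 N·s/m, so ζ = c/c_c = 1010/4446 = 0.2272.
ω_d = ω_n√(1 − ζ²) = 5.488 × √(1 − 0.0516) = 5.345 rad/s.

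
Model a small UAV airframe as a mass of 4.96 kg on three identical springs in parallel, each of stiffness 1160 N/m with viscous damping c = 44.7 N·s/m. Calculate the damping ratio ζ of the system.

0.170

Parallel springs add: k_eq = 3 × 1160 = 3480 N/m.
ω_n = √(k_eq/m) = √(3480/4.96) = 26.49 rad/s.
Critical damping c_c = 2√(k_eq·m) = 2√(3480 × 4.96) = 262.8 N·s/m, so ζ = c/c_c = 44.7/262.8 = 0.1701.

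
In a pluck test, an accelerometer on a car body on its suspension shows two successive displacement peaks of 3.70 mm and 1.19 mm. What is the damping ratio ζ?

Logarithmic decrement δ = (1/n)·ln(x₀/x_n) = (1/1)·ln(3.70/1.19) = (1/1)·ln(3.109) = 1.134.
ζ = δ/√(4π² + δ²) = 1.134/√(39.48 + 1.29) = 1.134/6.385 = 0.1777.

0.178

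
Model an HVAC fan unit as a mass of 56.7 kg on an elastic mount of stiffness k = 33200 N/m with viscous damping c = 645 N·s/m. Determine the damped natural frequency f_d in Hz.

ω_n = √(k/m) = √(33200/56.7) = 24.20 rad/s.
Critical damping c_c = 2√(k·m) = 2√(33200 × 56.7) = 2744 N·s/m, so ζ = c/c_c = 645/2744 = 0.2351.
ω_d = ω_n√(1 − ζ²) = 24.20 × √(1 − 0.0553) = 23.52 rad/s.
f_d = ω_d/(2π) = 3.743 Hz.

3.74 Hz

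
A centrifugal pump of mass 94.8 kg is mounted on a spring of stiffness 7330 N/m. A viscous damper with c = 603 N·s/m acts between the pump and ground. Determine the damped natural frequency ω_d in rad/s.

8.20 rad/s

ω_n = √(k/m) = √(7330/94.8) = 8.793 rad/s.
Critical damping c_c = 2√(k·m) = 2√(7330 × 94.8) = 1667 N·s/m, so ζ = c/c_c = 603/1667 = 0.3617.
ω_d = ω_n√(1 − ζ²) = 8.793 × √(1 − 0.131) = 8.198 rad/s.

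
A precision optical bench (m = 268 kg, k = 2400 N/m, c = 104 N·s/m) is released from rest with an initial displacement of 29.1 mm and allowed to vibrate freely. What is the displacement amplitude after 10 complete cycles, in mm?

0.491 mm

ζ = c/(2√(km)) = 104/(2√(2400 × 268)) = 104/1604 = 0.06484.
Logarithmic decrement δ = 2πζ/√(1 − ζ²) = 2π × 0.06484/√(1 − 0.00420) = 0.4082.
After n cycles, x_n/x₀ = e^(−nδ), so x_10 = 29.1 × e^(−10 × 0.4082) = 29.1 × 0.01687 = 0.4908 mm.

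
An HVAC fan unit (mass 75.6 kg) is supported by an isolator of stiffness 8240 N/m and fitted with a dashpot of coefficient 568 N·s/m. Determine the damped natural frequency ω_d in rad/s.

9.74 rad/s

ω_n = √(k/m) = √(8240/75.6) = 10.44 rad/s.
Critical damping c_c = 2√(k·m) = 2√(8240 × 75.6) = 1579 N·s/m, so ζ = c/c_c = 568/1579 = 0.3598.
ω_d = ω_n√(1 − ζ²) = 10.44 × √(1 − 0.129) = 9.741 rad/s.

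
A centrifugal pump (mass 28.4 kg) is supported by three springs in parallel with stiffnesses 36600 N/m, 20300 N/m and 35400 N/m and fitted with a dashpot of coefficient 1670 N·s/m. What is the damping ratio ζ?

0.516

Parallel springs add: k_eq = 36600 + 20300 + 35400 = 92300 N/m.
ω_n = √(k_eq/m) = √(92300/28.4) = 57.01 rad/s.
Critical damping c_c = 2√(k_eq·m) = 2√(92300 × 28.4) = 3238 N·s/m, so ζ = c/c_c = 1670/3238 = 0.5157.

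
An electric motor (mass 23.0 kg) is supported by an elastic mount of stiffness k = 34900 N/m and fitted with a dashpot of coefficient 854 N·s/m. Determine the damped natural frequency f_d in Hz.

5.45 Hz

ω_n = √(k/m) = √(34900/23.0) = 38.95 rad/s.
Critical damping c_c = 2√(k·m) = 2√(34900 × 23.0) = 1792 N·s/m, so ζ = c/c_c = 854/1792 = 0.4766.
ω_d = ω_n√(1 − ζ²) = 38.95 × √(1 − 0.227) = 34.25 rad/s.
f_d = ω_d/(2π) = 5.450 Hz.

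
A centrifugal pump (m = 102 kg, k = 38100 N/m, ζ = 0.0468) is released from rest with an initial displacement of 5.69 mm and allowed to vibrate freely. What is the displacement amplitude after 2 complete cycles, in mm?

3.16 mm

Logarithmic decrement δ = 2πζ/√(1 − ζ²) = 2π × 0.04680/√(1 − 0.00219) = 0.2944.
After n cycles, x_n/x₀ = e^(−nδ), so x_2 = 5.69 × e^(−2 × 0.2944) = 5.69 × 0.5550 = 3.158 mm.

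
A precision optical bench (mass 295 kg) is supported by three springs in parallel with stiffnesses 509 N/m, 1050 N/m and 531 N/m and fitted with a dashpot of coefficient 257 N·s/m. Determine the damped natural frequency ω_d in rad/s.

2.63 rad/s

Parallel springs add: k_eq = 509 + 1050 + 531 = 2090 N/m.
ω_n = √(k_eq/m) = √(2090/295) = 2.662 rad/s.
Critical damping c_c = 2√(k_eq·m) = 2√(2090 × 295) = 1570 N·s/m, so ζ = c/c_c = 257/1570 = 0.1637.
ω_d = ω_n√(1 − ζ²) = 2.662 × √(1 − 0.0268) = 2.626 rad/s.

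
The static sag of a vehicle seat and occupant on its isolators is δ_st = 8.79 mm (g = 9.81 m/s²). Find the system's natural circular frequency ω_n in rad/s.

33.4 rad/s

ω_n = √(g/δ_st) = √(9.81/0.00879) = √1116 = 33.41 rad/s.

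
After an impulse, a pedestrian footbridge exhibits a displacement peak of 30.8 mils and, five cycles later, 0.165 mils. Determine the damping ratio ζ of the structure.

0.164

Logarithmic decrement δ = (1/n)·ln(x₀/x_n) = (1/5)·ln(30.8/0.165) = (1/5)·ln(186.7) = 1.046.
ζ = δ/√(4π² + δ²) = 1.046/√(39.48 + 1.09) = 1.046/6.370 = 0.1642.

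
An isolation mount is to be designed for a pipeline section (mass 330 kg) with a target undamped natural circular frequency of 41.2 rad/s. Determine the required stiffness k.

k = m·ω_n² = 330 × 41.20² = 330 × 1697 = 560200 N/m.

560000 N/m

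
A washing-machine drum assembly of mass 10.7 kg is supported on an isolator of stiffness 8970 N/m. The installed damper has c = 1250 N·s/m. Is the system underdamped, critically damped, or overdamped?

overdamped

c_c = 2√(k·m) = 619.6 N·s/m; ζ = c/c_c = 1250/619.6 = 2.02.
Since ζ > 1 the system is overdamped.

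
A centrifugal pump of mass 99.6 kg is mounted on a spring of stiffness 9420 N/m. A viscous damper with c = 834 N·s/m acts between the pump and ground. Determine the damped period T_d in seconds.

0.716 s

ω_n = √(k/m) = √(9420/99.6) = 9.725 rad/s.
Critical damping c_c = 2√(k·m) = 2√(9420 × 99.6) = 1937 N·s/m, so ζ = c/c_c = 834/1937 = 0.4305.
ω_d = ω_n√(1 − ζ²) = 9.725 × √(1 − 0.185) = 8.778 rad/s.
T_d = 2π/ω_d = 0.7158 s.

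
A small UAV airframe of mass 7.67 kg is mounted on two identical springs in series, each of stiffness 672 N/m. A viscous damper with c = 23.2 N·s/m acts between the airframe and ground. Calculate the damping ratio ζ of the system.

0.229

Series springs: 1/k_eq = 2/672, so k_eq = 672/2 = 336.0 N/m.
ω_n = √(k_eq/m) = √(336.0/7.67) = 6.619 rad/s.
Critical damping c_c = 2√(k_eq·m) = 2√(336.0 × 7.67) = 101.5 N·s/m, so ζ = c/c_c = 23.2/101.5 = 0.2285.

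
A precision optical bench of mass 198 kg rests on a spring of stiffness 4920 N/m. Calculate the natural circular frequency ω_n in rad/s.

4.98 rad/s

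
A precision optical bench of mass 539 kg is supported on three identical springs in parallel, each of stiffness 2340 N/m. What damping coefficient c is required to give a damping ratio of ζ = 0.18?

700 N·s/m

Parallel springs add: k_eq = 3 × 2340 = 7020 N/m.
c_c = 2√(k_eq·m) = 2√(7020 × 539) = 3890 N·s/m.
c = ζ·c_c = 0.18 × 3890 = 700.3 N·s/m.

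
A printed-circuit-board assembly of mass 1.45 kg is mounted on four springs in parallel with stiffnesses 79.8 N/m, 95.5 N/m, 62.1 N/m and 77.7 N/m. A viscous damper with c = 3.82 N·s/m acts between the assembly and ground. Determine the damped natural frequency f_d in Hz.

Parallel springs add: k_eq = 79.8 + 95.5 + 62.1 + 77.7 = 315.1 N/m.
ω_n = √(k_eq/m) = √(315.1/1.45) = 14.74 rad/s.
Critical damping c_c = 2√(k_eq·m) = 2√(315.1 × 1.45) = 42.75 N·s/m, so ζ = c/c_c = 3.82/42.75 = 0.08936.
ω_d = ω_n√(1 − ζ²) = 14.74 × √(1 − 0.00798) = 14.68 rad/s.
f_d = ω_d/(2π) = 2.337 Hz.

2.34 Hz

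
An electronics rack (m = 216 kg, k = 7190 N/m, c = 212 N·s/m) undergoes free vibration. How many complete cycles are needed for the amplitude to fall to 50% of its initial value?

ζ = c/(2√(km)) = 212/(2√(7190 × 216)) = 212/2492 = 0.08506.
Logarithmic decrement δ = 2πζ/√(1 − ζ²) = 2π × 0.08506/√(1 − 0.00723) = 0.5364.
x_n/x₀ = e^(−nδ) ≤ 0.5; take ln: n ≥ ln(1/0.5)/δ = 0.6931/0.5364 = 1.292.
So 2 complete cycles are required.

2 cycles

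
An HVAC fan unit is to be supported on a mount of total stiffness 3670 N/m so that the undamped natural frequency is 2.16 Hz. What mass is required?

19.9 kg

ω_n = 2πf_n = 2π × 2.16 = 13.57 rad/s.
m = k/ω_n² = 3670/13.57² = 3670/184.2 = 19.93 kg.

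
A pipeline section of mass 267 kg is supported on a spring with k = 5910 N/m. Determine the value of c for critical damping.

c_c = 2√(k·m) = 2√(5910 × 267) = 2 × 1256 = 2512 N·s/m.

2510 N·s/m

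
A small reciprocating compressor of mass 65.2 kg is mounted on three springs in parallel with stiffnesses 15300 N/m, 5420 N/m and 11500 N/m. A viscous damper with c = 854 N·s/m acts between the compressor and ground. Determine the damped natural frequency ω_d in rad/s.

Parallel springs add: k_eq = 15300 + 5420 + 11500 = 32220 N/m.
ω_n = √(k_eq/m) = √(32220/65.2) = 22.23 rad/s.
Critical damping c_c = 2√(k_eq·m) = 2√(32220 × 65.2) = 2899 N·s/m, so ζ = c/c_c = 854/2899 = 0.2946.
ω_d = ω_n√(1 − ζ²) = 22.23 × √(1 − 0.0868) = 21.24 rad/s.

21.2 rad/s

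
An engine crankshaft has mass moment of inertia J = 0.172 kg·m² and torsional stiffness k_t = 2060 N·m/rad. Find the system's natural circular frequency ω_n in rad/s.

109 rad/s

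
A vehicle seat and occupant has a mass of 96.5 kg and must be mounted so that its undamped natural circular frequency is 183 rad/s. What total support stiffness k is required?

3230000 N/m

k = m·ω_n² = 96.5 × 183.0² = 96.5 × 33490 = 3232000 N/m.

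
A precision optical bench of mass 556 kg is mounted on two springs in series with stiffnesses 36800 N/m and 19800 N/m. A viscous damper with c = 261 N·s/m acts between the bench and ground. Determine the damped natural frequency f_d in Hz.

0.765 Hz

Series springs: 1/k_eq = 1/36800 + 1/19800 = 7.768×10^-5, so k_eq = 12870 N/m.
ω_n = √(k_eq/m) = √(12870/556) = 4.812 rad/s.
Critical damping c_c = 2√(k_eq·m) = 2√(12870 × 556) = 5351 N·s/m, so ζ = c/c_c = 261/5351 = 0.04878.
ω_d = ω_n√(1 − ζ²) = 4.812 × √(1 − 0.00238) = 4.806 rad/s.
f_d = ω_d/(2π) = 0.7649 Hz.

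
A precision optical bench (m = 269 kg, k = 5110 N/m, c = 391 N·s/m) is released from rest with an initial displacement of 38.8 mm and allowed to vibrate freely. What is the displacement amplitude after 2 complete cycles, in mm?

4.63 mm

ζ = c/(2√(km)) = 391/(2√(5110 × 269)) = 391/2345 = 0.1667.
Logarithmic decrement δ = 2πζ/√(1 − ζ²) = 2π × 0.1667/√(1 − 0.0278) = 1.063.
After n cycles, x_n/x₀ = e^(−nδ), so x_2 = 38.8 × e^(−2 × 1.063) = 38.8 × 0.1194 = 4.633 mm.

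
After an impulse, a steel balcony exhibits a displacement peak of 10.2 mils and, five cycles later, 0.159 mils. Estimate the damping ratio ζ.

0.131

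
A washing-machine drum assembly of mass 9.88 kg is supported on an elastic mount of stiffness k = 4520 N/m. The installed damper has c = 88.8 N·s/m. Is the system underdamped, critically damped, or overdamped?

underdamped

c_c = 2√(k·m) = 422.6 N·s/m; ζ = c/c_c = 88.8/422.6 = 0.210.
Since ζ < 1 the system is underdamped.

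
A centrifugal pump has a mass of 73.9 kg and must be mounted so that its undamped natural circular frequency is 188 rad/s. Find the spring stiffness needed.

2610000 N/m

k = m·ω_n² = 73.9 × 188.0² = 73.9 × 35340 = 2612000 N/m.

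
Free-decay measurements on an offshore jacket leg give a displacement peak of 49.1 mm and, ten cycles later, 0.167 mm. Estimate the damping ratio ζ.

0.0901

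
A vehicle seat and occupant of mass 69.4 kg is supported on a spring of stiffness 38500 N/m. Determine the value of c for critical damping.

c_c = 2√(k·m) = 2√(38500 × 69.4) = 2 × 1635 = 3269 N·s/m.

3270 N·s/m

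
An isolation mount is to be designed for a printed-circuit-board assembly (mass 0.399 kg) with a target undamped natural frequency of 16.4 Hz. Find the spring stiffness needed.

ω_n = 2πf_n = 2π × 16.4 = 103.0 rad/s.
k = m·ω_n² = 0.399 × 103.0² = 0.399 × 10620 = 4237 N/m.

4240 N/m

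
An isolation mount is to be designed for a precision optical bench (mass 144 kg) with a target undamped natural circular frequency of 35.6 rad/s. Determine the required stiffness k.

k = m·ω_n² = 144 × 35.60² = 144 × 1267 = 182500 N/m.

182000 N/m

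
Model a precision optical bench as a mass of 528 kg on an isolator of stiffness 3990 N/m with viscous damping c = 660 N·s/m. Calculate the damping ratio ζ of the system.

0.227

ω_n = √(k/m) = √(3990/528) = 2.749 rad/s.
Critical damping c_c = 2√(k·m) = 2√(3990 × 528) = 2903 N·s/m, so ζ = c/c_c = 660/2903 = 0.2274.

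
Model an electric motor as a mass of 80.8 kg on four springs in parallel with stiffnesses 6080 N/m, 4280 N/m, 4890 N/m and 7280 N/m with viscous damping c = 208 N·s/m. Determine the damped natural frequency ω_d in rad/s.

Parallel springs add: k_eq = 6080 + 4280 + 4890 + 7280 = 22530 N/m.
ω_n = √(k_eq/m) = √(22530/80.8) = 16.70 rad/s.
Critical damping c_c = 2√(k_eq·m) = 2√(22530 × 80.8) = 2698 N·s/m, so ζ = c/c_c = 208/2698 = 0.07708.
ω_d = ω_n√(1 − ζ²) = 16.70 × √(1 − 0.00594) = 16.65 rad/s.

16.6 rad/s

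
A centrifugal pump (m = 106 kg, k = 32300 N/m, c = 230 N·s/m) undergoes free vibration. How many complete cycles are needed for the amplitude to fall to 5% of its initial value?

ζ = c/(2√(km)) = 230/(2√(32300 × 106)) = 230/3701 = 0.06215.
Logarithmic decrement δ = 2πζ/√(1 − ζ²) = 2π × 0.06215/√(1 − 0.00386) = 0.3913.
x_n/x₀ = e^(−nδ) ≤ 0.05; take ln: n ≥ ln(1/0.05)/δ = 2.996/0.3913 = 7.657.
So 8 complete cycles are required.

8 cycles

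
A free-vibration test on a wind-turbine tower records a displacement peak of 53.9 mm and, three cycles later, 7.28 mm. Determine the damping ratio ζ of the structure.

0.106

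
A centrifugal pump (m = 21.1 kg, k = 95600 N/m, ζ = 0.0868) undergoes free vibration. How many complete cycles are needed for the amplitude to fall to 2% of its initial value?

8 cycles

Logarithmic decrement δ = 2πζ/√(1 − ζ²) = 2π × 0.08680/√(1 − 0.00753) = 0.5474.
x_n/x₀ = e^(−nδ) ≤ 0.02; take ln: n ≥ ln(1/0.02)/δ = 3.912/0.5474 = 7.146.
So 8 complete cycles are required.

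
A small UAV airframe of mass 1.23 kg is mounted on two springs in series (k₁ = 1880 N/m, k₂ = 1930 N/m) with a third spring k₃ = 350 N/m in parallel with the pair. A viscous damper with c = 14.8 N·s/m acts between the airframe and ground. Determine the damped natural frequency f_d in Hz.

Series pair: k_s = k₁k₂/(k₁+k₂) = (1880)(1930)/(1880 + 1930) = 952.3 N/m. In parallel with k₃: k_eq = 952.3 + 350 = 1302 N/m.
ω_n = √(k_eq/m) = √(1302/1.23) = 32.54 rad/s.
Critical damping c_c = 2√(k_eq·m) = 2√(1302 × 1.23) = 80.05 N·s/m, so ζ = c/c_c = 14.8/80.05 = 0.1849.
ω_d = ω_n√(1 − ζ²) = 32.54 × √(1 − 0.0342) = 31.98 rad/s.
f_d = ω_d/(2π) = 5.090 Hz.

5.09 Hz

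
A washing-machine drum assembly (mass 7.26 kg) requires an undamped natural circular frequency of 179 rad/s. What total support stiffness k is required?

233000 N/m

k = m·ω_n² = 7.26 × 179.0² = 7.26 × 32040 = 232600 N/m.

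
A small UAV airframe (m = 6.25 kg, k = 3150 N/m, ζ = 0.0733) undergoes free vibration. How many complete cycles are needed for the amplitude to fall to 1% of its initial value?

10 cycles

Logarithmic decrement δ = 2πζ/√(1 − ζ²) = 2π × 0.07330/√(1 − 0.00537) = 0.4618.
x_n/x₀ = e^(−nδ) ≤ 0.01; take ln: n ≥ ln(1/0.01)/δ = 4.605/0.4618 = 9.972.
So 10 complete cycles are required.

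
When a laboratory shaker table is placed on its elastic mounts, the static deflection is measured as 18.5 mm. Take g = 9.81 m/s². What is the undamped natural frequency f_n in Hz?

3.66 Hz

ω_n = √(g/δ_st) = √(9.81/0.0185) = √530.3 = 23.03 rad/s.
f_n = ω_n/(2π) = 23.03/6.283 = 3.665 Hz.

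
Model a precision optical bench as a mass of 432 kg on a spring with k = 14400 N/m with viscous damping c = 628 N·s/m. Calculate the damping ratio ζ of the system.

0.126

ω_n = √(k/m) = √(14400/432) = 5.774 rad/s.
Critical damping c_c = 2√(k·m) = 2√(14400 × 432) = 4988 N·s/m, so ζ = c/c_c = 628/4988 = 0.1259.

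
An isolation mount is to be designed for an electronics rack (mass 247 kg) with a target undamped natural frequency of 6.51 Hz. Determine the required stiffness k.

413000 N/m

ω_n = 2πf_n = 2π × 6.51 = 40.90 rad/s.
k = m·ω_n² = 247 × 40.90² = 247 × 1673 = 413300 N/m.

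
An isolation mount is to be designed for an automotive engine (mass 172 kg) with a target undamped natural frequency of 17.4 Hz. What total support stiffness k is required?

2060000 N/m

ω_n = 2πf_n = 2π × 17.4 = 109.3 rad/s.
k = m·ω_n² = 172 × 109.3² = 172 × 11950 = 2056000 N/m.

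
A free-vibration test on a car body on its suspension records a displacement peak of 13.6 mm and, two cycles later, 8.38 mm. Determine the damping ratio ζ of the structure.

0.0385

Logarithmic decrement δ = (1/n)·ln(x₀/x_n) = (1/2)·ln(13.6/8.38) = (1/2)·ln(1.623) = 0.2421.
ζ = δ/√(4π² + δ²) = 0.2421/√(39.48 + 0.0586) = 0.2421/6.288 = 0.03850.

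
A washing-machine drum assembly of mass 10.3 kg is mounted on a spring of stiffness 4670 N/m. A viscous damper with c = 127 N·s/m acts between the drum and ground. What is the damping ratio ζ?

0.290

ω_n = √(k/m) = √(4670/10.3) = 21.29 rad/s.
Critical damping c_c = 2√(k·m) = 2√(4670 × 10.3) = 438.6 N·s/m, so ζ = c/c_c = 127/438.6 = 0.2895.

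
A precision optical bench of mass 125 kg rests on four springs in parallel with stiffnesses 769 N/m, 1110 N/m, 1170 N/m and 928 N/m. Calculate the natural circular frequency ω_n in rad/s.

5.64 rad/s

Parallel springs add: k_eq = 769 + 1110 + 1170 + 928 = 3977 N/m.
ω_n = √(k_eq/m) = √(3977/125) = √31.82 = 5.641 rad/s.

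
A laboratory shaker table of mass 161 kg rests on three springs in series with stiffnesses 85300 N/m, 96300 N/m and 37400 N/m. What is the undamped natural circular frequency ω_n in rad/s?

Series springs: 1/k_eq = 1/85300 + 1/96300 + 1/37400 = 4.885×10^-5, so k_eq = 20470 N/m.
ω_n = √(k_eq/m) = √(20470/161) = √127.2 = 11.28 rad/s.

11.3 rad/s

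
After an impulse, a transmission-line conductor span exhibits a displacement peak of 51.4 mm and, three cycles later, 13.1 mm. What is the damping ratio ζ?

0.0723

Logarithmic decrement δ = (1/n)·ln(x₀/x_n) = (1/3)·ln(51.4/13.1) = (1/3)·ln(3.924) = 0.4557.
ζ = δ/√(4π² + δ²) = 0.4557/√(39.48 + 0.208) = 0.4557/6.300 = 0.07233.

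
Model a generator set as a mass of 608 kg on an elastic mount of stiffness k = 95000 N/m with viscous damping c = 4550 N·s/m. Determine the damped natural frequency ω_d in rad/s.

ω_n = √(k/m) = √(95000/608) = 12.50 rad/s.
Critical damping c_c = 2√(k·m) = 2√(95000 × 608) = 15200 N·s/m, so ζ = c/c_c = 4550/15200 = 0.2993.
ω_d = ω_n√(1 − ζ²) = 12.50 × √(1 − 0.0896) = 11.93 rad/s.

11.9 rad/s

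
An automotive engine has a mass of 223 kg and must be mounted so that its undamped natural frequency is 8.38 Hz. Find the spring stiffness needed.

618000 N/m

ω_n = 2πf_n = 2π × 8.38 = 52.65 rad/s.
k = m·ω_n² = 223 × 52.65² = 223 × 2772 = 618200 N/m.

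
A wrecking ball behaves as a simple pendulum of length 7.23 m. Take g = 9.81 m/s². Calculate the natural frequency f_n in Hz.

0.185 Hz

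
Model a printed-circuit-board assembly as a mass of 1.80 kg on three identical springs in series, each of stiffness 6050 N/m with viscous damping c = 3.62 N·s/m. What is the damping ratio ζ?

0.0300

Series springs: 1/k_eq = 3/6050, so k_eq = 6050/3 = 2017 N/m.
ω_n = √(k_eq/m) = √(2017/1.80) = 33.47 rad/s.
Critical damping c_c = 2√(k_eq·m) = 2√(2017 × 1.80) = 120.5 N·s/m, so ζ = c/c_c = 3.62/120.5 = 0.03004.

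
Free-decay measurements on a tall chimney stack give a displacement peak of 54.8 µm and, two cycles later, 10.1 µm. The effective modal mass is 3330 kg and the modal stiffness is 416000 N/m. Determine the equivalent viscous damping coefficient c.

9930 N·s/m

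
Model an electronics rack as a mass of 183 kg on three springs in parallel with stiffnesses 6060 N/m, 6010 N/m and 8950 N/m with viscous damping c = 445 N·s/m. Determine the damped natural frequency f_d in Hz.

1.69 Hz

Parallel springs add: k_eq = 6060 + 6010 + 8950 = 21020 N/m.
ω_n = √(k_eq/m) = √(21020/183) = 10.72 rad/s.
Critical damping c_c = 2√(k_eq·m) = 2√(21020 × 183) = 3923 N·s/m, so ζ = c/c_c = 445/3923 = 0.1134.
ω_d = ω_n√(1 − ζ²) = 10.72 × √(1 − 0.0129) = 10.65 rad/s.
f_d = ω_d/(2π) = 1.695 Hz.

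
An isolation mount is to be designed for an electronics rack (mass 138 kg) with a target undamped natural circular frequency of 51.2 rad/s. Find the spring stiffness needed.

k = m·ω_n² = 138 × 51.20² = 138 × 2621 = 361800 N/m.

362000 N/m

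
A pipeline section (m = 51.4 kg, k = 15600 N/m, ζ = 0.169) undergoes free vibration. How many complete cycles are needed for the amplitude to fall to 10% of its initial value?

Logarithmic decrement δ = 2πζ/√(1 − ζ²) = 2π × 0.1690/√(1 − 0.0286) = 1.077.
x_n/x₀ = e^(−nδ) ≤ 0.1; take ln: n ≥ ln(1/0.1)/δ = 2.303/1.077 = 2.137.
So 3 complete cycles are required.

3 cycles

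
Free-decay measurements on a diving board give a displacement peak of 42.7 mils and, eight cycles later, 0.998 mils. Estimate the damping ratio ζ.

0.0745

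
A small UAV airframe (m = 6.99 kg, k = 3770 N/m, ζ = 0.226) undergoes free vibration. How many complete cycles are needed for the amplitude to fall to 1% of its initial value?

Logarithmic decrement δ = 2πζ/√(1 − ζ²) = 2π × 0.2260/√(1 − 0.0511) = 1.458.
x_n/x₀ = e^(−nδ) ≤ 0.01; take ln: n ≥ ln(1/0.01)/δ = 4.605/1.458 = 3.159.
So 4 complete cycles are required.

4 cycles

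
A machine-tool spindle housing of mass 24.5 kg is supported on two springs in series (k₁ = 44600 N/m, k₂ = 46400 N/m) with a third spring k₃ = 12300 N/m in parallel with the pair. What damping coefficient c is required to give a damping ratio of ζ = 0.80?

Series pair: k_s = k₁k₂/(k₁+k₂) = (44600)(46400)/(44600 + 46400) = 22740 N/m. In parallel with k₃: k_eq = 22740 + 12300 = 35040 N/m.
c_c = 2√(k_eq·m) = 2√(35040 × 24.5) = 1853 N·s/m.
c = ζ·c_c = 0.80 × 1853 = 1482 N·s/m.

1480 N·s/m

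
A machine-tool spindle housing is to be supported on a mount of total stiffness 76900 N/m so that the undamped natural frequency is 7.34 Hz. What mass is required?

36.2 kg

ω_n = 2πf_n = 2π × 7.34 = 46.12 rad/s.
m = k/ω_n² = 76900/46.12² = 76900/2127 = 36.16 kg.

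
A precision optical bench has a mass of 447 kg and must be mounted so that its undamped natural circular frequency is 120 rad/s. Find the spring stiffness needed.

k = m·ω_n² = 447 × 120.0² = 447 × 14400 = 6437000 N/m.

6440000 N/m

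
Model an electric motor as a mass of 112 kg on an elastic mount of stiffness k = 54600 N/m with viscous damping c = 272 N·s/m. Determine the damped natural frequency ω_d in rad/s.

ω_n = √(k/m) = √(54600/112) = 22.08 rad/s.
Critical damping c_c = 2√(k·m) = 2√(54600 × 112) = 4946 N·s/m, so ζ = c/c_c = 272/4946 = 0.05500.
ω_d = ω_n√(1 − ζ²) = 22.08 × √(1 − 0.00302) = 22.05 rad/s.

22.0 rad/s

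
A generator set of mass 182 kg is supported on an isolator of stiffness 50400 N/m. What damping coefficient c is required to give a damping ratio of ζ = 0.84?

5090 N·s/m

c_c = 2√(k·m) = 2√(50400 × 182) = 6057 N·s/m.
c = ζ·c_c = 0.84 × 6057 = 5088 N·s/m.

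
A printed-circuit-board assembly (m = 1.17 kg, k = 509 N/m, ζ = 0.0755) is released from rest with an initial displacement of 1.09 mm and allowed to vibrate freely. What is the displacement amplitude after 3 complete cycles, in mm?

0.262 mm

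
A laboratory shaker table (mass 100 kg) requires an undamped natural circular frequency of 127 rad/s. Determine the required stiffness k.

k = m·ω_n² = 100 × 127.0² = 100 × 16130 = 1613000 N/m.

1610000 N/m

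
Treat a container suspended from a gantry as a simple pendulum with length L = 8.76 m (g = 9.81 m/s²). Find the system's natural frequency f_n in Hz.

For a simple pendulum ω_n = √(g/L) = √(9.81/8.76) = √1.120 = 1.058 rad/s.
f_n = ω_n/(2π) = 1.058/6.283 = 0.1684 Hz.

0.168 Hz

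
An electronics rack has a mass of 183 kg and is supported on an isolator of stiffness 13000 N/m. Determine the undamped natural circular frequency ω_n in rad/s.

8.43 rad/s

ω_n = √(k/m) = √(13000/183) = √71.04 = 8.428 rad/s.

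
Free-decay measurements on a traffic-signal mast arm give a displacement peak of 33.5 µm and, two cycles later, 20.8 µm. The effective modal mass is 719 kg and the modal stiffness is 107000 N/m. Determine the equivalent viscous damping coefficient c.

665 N·s/m

Logarithmic decrement δ = (1/n)·ln(x₀/x_n) = (1/2)·ln(33.5/20.8) = (1/2)·ln(1.611) = 0.2383.
ζ = δ/√(4π² + δ²) = 0.2383/√(39.48 + 0.0568) = 0.2383/6.288 = 0.03790.
c = ζ · 2√(km) = 0.03790 × 2√(107000 × 719) = 0.03790 × 17540 = 664.8 N·s/m.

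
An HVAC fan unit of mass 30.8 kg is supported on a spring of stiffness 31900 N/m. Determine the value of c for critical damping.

c_c = 2√(k·m) = 2√(31900 × 30.8) = 2 × 991.2 = 1982 N·s/m.

1980 N·s/m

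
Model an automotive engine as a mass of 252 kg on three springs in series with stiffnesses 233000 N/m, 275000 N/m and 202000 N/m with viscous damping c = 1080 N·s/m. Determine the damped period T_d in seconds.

0.361 s

Series springs: 1/k_eq = 1/233000 + 1/275000 + 1/202000 = 1.288×10^-5, so k_eq = 77650 N/m.
ω_n = √(k_eq/m) = √(77650/252) = 17.55 rad/s.
Critical damping c_c = 2√(k_eq·m) = 2√(77650 × 252) = 8847 N·s/m, so ζ = c/c_c = 1080/8847 = 0.1221.
ω_d = ω_n√(1 − ζ²) = 17.55 × √(1 − 0.0149) = 17.42 rad/s.
T_d = 2π/ω_d = 0.3606 s.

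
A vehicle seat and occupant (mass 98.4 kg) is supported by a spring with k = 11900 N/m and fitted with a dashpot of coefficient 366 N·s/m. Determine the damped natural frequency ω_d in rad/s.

ω_n = √(k/m) = √(11900/98.4) = 11.00 rad/s.
Critical damping c_c = 2√(k·m) = 2√(11900 × 98.4) = 2164 N·s/m, so ζ = c/c_c = 366/2164 = 0.1691.
ω_d = ω_n√(1 − ζ²) = 11.00 × √(1 − 0.0286) = 10.84 rad/s.

10.8 rad/s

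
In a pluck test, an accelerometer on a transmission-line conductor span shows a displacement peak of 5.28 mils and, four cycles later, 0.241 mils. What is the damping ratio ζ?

0.122

Logarithmic decrement δ = (1/n)·ln(x₀/x_n) = (1/4)·ln(5.28/0.241) = (1/4)·ln(21.91) = 0.7717.
ζ = δ/√(4π² + δ²) = 0.7717/√(39.48 + 0.596) = 0.7717/6.330 = 0.1219.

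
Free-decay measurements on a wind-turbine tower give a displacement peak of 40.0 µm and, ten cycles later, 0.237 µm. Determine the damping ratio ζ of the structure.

0.0814

Logarithmic decrement δ = (1/n)·ln(x₀/x_n) = (1/10)·ln(40.0/0.237) = (1/10)·ln(168.8) = 0.5129.
ζ = δ/√(4π² + δ²) = 0.5129/√(39.48 + 0.263) = 0.5129/6.304 = 0.08135.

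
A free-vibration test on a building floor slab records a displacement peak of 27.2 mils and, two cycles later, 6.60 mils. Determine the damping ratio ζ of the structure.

0.112

Logarithmic decrement δ = (1/n)·ln(x₀/x_n) = (1/2)·ln(27.2/6.60) = (1/2)·ln(4.121) = 0.7081.
ζ = δ/√(4π² + δ²) = 0.7081/√(39.48 + 0.501) = 0.7081/6.323 = 0.1120.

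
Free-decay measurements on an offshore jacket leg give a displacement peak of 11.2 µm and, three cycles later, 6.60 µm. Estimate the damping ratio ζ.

0.0280

Logarithmic decrement δ = (1/n)·ln(x₀/x_n) = (1/3)·ln(11.2/6.60) = (1/3)·ln(1.697) = 0.1763.
ζ = δ/√(4π² + δ²) = 0.1763/√(39.48 + 0.0311) = 0.1763/6.286 = 0.02805.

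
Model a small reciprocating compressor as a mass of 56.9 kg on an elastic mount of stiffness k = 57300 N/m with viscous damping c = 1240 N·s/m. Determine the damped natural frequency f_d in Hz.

ω_n = √(k/m) = √(57300/56.9) = 31.73 rad/s.
Critical damping c_c = 2√(k·m) = 2√(57300 × 56.9) = 3611 N·s/m, so ζ = c/c_c = 1240/3611 = 0.3434.
ω_d = ω_n√(1 − ζ²) = 31.73 × √(1 − 0.118) = 29.80 rad/s.
f_d = ω_d/(2π) = 4.744 Hz.

4.74 Hz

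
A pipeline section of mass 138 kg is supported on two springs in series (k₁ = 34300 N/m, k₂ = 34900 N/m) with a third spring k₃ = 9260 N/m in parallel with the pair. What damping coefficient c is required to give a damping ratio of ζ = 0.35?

Series pair: k_s = k₁k₂/(k₁+k₂) = (34300)(34900)/(34300 + 34900) = 17300 N/m. In parallel with k₃: k_eq = 17300 + 9260 = 26560 N/m.
c_c = 2√(k_eq·m) = 2√(26560 × 138) = 3829 N·s/m.
c = ζ·c_c = 0.35 × 3829 = 1340 N·s/m.

1340 N·s/m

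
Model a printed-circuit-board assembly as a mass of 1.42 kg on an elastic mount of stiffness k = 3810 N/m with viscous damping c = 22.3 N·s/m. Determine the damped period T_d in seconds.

0.123 s

ω_n = √(k/m) = √(3810/1.42) = 51.80 rad/s.
Critical damping c_c = 2√(k·m) = 2√(3810 × 1.42) = 147.1 N·s/m, so ζ = c/c_c = 22.3/147.1 = 0.1516.
ω_d = ω_n√(1 − ζ²) = 51.80 × √(1 − 0.0230) = 51.20 rad/s.
T_d = 2π/ω_d = 0.1227 s.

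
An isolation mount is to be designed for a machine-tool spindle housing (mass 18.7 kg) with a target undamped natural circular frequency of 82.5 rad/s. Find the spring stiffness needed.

k = m·ω_n² = 18.7 × 82.50² = 18.7 × 6806 = 127300 N/m.

127000 N/m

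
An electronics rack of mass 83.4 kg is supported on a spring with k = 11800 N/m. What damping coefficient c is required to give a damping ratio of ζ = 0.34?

675 N·s/m

c_c = 2√(k·m) = 2√(11800 × 83.4) = 1984 N·s/m.
c = ζ·c_c = 0.34 × 1984 = 674.6 N·s/m.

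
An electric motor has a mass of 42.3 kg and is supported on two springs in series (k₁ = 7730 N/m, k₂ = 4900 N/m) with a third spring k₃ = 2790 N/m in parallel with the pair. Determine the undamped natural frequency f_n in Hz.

1.86 Hz

Series pair: k_s = k₁k₂/(k₁+k₂) = (7730)(4900)/(7730 + 4900) = 2999 N/m. In parallel with k₃: k_eq = 2999 + 2790 = 5789 N/m.
ω_n = √(k_eq/m) = √(5789/42.3) = √136.9 = 11.70 rad/s.
f_n = ω_n/(2π) = 11.70/6.283 = 1.862 Hz.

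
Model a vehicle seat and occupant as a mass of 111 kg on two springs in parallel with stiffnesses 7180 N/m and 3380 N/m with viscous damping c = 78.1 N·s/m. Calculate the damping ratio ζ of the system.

Parallel springs add: k_eq = 7180 + 3380 = 10560 N/m.
ω_n = √(k_eq/m) = √(10560/111) = 9.754 rad/s.
Critical damping c_c = 2√(k_eq·m) = 2√(10560 × 111) = 2165 N·s/m, so ζ = c/c_c = 78.1/2165 = 0.03607.

0.0361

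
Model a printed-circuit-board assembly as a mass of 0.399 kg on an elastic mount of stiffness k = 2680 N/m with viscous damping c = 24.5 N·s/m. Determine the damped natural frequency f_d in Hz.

12.1 Hz

ω_n = √(k/m) = √(2680/0.399) = 81.96 rad/s.
Critical damping c_c = 2√(k·m) = 2√(2680 × 0.399) = 65.40 N·s/m, so ζ = c/c_c = 24.5/65.40 = 0.3746.
ω_d = ω_n√(1 − ζ²) = 81.96 × √(1 − 0.140) = 75.99 rad/s.
f_d = ω_d/(2π) = 12.09 Hz.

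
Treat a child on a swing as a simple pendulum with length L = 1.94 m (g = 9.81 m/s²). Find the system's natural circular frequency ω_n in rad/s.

For a simple pendulum ω_n = √(g/L) = √(9.81/1.94) = √5.057 = 2.249 rad/s.

2.25 rad/s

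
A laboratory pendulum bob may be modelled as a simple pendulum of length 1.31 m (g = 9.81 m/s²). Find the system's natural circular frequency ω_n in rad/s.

For a simple pendulum ω_n = √(g/L) = √(9.81/1.31) = √7.489 = 2.737 rad/s.

2.74 rad/s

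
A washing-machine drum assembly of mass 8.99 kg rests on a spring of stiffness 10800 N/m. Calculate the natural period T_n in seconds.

0.181 s

ω_n = √(k/m) = √(10800/8.99) = √1201 = 34.66 rad/s.
T_n = 2π/ω_n = 6.283/34.66 = 0.1813 s.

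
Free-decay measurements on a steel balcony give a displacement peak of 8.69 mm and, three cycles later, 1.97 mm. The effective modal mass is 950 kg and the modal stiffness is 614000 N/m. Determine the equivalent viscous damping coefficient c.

3790 N·s/m

Logarithmic decrement δ = (1/n)·ln(x₀/x_n) = (1/3)·ln(8.69/1.97) = (1/3)·ln(4.411) = 0.4947.
ζ = δ/√(4π² + δ²) = 0.4947/√(39.48 + 0.245) = 0.4947/6.303 = 0.07849.
c = ζ · 2√(km) = 0.07849 × 2√(614000 × 950) = 0.07849 × 48300 = 3791 N·s/m.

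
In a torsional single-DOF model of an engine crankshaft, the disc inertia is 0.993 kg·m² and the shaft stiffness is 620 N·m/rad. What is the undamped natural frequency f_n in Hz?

3.98 Hz

ω_n = √(k_t/J) = √(620/0.993) = √624.4 = 24.99 rad/s.
f_n = ω_n/(2π) = 24.99/6.283 = 3.977 Hz.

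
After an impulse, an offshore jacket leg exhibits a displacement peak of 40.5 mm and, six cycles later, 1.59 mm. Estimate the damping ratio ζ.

Logarithmic decrement δ = (1/n)·ln(x₀/x_n) = (1/6)·ln(40.5/1.59) = (1/6)·ln(25.47) = 0.5396.
ζ = δ/√(4π² + δ²) = 0.5396/√(39.48 + 0.291) = 0.5396/6.306 = 0.08556.

0.0856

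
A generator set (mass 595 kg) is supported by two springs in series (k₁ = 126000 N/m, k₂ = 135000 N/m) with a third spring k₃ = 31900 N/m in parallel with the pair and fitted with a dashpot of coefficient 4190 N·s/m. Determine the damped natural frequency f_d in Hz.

1.95 Hz

Series pair: k_s = k₁k₂/(k₁+k₂) = (126000)(135000)/(126000 + 135000) = 65170 N/m. In parallel with k₃: k_eq = 65170 + 31900 = 97070 N/m.
ω_n = √(k_eq/m) = √(97070/595) = 12.77 rad/s.
Critical damping c_c = 2√(k_eq·m) = 2√(97070 × 595) = 15200 N·s/m, so ζ = c/c_c = 4190/15200 = 0.2757.
ω_d = ω_n√(1 − ζ²) = 12.77 × √(1 − 0.0760) = 12.28 rad/s.
f_d = ω_d/(2π) = 1.954 Hz.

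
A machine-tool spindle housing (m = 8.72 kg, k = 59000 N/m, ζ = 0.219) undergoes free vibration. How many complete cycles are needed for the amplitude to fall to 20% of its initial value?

2 cycles

Logarithmic decrement δ = 2πζ/√(1 − ζ²) = 2π × 0.2190/√(1 − 0.0480) = 1.410.
x_n/x₀ = e^(−nδ) ≤ 0.2; take ln: n ≥ ln(1/0.2)/δ = 1.609/1.410 = 1.141.
So 2 complete cycles are required.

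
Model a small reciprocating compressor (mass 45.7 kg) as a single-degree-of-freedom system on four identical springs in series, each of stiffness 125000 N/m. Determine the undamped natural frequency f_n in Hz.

Series springs: 1/k_eq = 4/125000, so k_eq = 125000/4 = 31250 N/m.
ω_n = √(k_eq/m) = √(31250/45.7) = √683.8 = 26.15 rad/s.
f_n = ω_n/(2π) = 26.15/6.283 = 4.162 Hz.

4.16 Hz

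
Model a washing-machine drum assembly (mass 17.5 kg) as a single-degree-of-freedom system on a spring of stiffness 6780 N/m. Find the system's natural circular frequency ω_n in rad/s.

19.7 rad/s

ω_n = √(k/m) = √(6780/17.5) = √387.4 = 19.68 rad/s.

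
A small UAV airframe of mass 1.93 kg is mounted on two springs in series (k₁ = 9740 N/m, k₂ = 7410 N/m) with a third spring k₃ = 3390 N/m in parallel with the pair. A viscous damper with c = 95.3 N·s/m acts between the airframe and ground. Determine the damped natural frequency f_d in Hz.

9.18 Hz

Series pair: k_s = k₁k₂/(k₁+k₂) = (9740)(7410)/(9740 + 7410) = 4208 N/m. In parallel with k₃: k_eq = 4208 + 3390 = 7598 N/m.
ω_n = √(k_eq/m) = √(7598/1.93) = 62.75 rad/s.
Critical damping c_c = 2√(k_eq·m) = 2√(7598 × 1.93) = 242.2 N·s/m, so ζ = c/c_c = 95.3/242.2 = 0.3935.
ω_d = ω_n√(1 − ζ²) = 62.75 × √(1 − 0.155) = 57.68 rad/s.
f_d = ω_d/(2π) = 9.181 Hz.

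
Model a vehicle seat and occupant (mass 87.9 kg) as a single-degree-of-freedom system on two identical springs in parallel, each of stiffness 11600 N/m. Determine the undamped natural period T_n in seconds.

0.387 s

Parallel springs add: k_eq = 2 × 11600 = 23200 N/m.
ω_n = √(k_eq/m) = √(23200/87.9) = √263.9 = 16.25 rad/s.
T_n = 2π/ω_n = 6.283/16.25 = 0.3867 s.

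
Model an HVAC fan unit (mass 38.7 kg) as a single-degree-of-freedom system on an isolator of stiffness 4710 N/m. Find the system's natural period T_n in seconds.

0.570 s

ω_n = √(k/m) = √(4710/38.7) = √121.7 = 11.03 rad/s.
T_n = 2π/ω_n = 6.283/11.03 = 0.5695 s.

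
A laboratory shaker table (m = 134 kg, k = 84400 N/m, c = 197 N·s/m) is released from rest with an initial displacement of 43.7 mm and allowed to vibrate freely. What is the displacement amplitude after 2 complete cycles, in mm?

30.2 mm

ζ = c/(2√(km)) = 197/(2√(84400 × 134)) = 197/6726 = 0.02929.
Logarithmic decrement δ = 2πζ/√(1 − ζ²) = 2π × 0.02929/√(1 − 0.000858) = 0.1841.
After n cycles, x_n/x₀ = e^(−nδ), so x_2 = 43.7 × e^(−2 × 0.1841) = 43.7 × 0.6920 = 30.24 mm.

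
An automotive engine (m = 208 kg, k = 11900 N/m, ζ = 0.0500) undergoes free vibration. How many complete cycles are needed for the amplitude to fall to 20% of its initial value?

6 cycles

Logarithmic decrement δ = 2πζ/√(1 − ζ²) = 2π × 0.05000/√(1 − 0.00250) = 0.3146.
x_n/x₀ = e^(−nδ) ≤ 0.2; take ln: n ≥ ln(1/0.2)/δ = 1.609/0.3146 = 5.117.
So 6 complete cycles are required.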